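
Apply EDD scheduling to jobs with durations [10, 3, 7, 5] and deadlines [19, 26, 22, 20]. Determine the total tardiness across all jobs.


Sort by due date (EDD order): [(10, 19), (5, 20), (7, 22), (3, 26)]
Compute completion times and tardiness:
  Job 1: p=10, d=19, C=10, tardiness=max(0,10-19)=0
  Job 2: p=5, d=20, C=15, tardiness=max(0,15-20)=0
  Job 3: p=7, d=22, C=22, tardiness=max(0,22-22)=0
  Job 4: p=3, d=26, C=25, tardiness=max(0,25-26)=0
Total tardiness = 0

0


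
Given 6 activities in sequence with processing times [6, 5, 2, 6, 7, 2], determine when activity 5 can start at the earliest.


Activity 5 starts after activities 1 through 4 complete.
Predecessor durations: [6, 5, 2, 6]
ES = 6 + 5 + 2 + 6 = 19

19


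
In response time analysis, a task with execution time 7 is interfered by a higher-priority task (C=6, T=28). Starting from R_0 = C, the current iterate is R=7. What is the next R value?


R_next = C + ceil(R_prev / T_hp) * C_hp
ceil(7 / 28) = ceil(0.25) = 1
Interference = 1 * 6 = 6
R_next = 7 + 6 = 13

13


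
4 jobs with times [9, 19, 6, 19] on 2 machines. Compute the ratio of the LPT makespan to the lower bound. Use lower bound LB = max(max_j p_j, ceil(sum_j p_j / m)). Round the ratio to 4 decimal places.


LPT order: [19, 19, 9, 6]
Machine loads after assignment: [28, 25]
LPT makespan = 28
Lower bound = max(max_job, ceil(total/2)) = max(19, 27) = 27
Ratio = 28 / 27 = 1.037

1.037


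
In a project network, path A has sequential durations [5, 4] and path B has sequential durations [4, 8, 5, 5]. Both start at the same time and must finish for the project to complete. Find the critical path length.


Path A total = 5 + 4 = 9
Path B total = 4 + 8 + 5 + 5 = 22
Critical path = longest path = max(9, 22) = 22

22


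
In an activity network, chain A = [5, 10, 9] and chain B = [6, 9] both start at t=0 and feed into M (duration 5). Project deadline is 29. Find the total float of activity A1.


Forward pass: ES(A1) = sum of predecessors on chain A = 0
EF = ES + duration = 0 + 5 = 5
Backward pass: LF(M) = deadline = 29; LS(M) = 29 - 5 = 24
LF(A1) = LS(M) - sum(successors on chain A) = 24 - 19 = 5
LS = LF - duration = 5 - 5 = 0
Total float = LS - ES = 0 - 0 = 0

0


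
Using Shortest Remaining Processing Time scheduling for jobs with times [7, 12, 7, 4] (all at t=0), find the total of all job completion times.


Since all jobs arrive at t=0, SRPT equals SPT ordering.
SPT order: [4, 7, 7, 12]
Completion times:
  Job 1: p=4, C=4
  Job 2: p=7, C=11
  Job 3: p=7, C=18
  Job 4: p=12, C=30
Total completion time = 4 + 11 + 18 + 30 = 63

63


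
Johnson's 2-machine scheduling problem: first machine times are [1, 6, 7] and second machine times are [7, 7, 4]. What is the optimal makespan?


Apply Johnson's rule:
  Group 1 (a <= b): [(1, 1, 7), (2, 6, 7)]
  Group 2 (a > b): [(3, 7, 4)]
Optimal job order: [1, 2, 3]
Schedule:
  Job 1: M1 done at 1, M2 done at 8
  Job 2: M1 done at 7, M2 done at 15
  Job 3: M1 done at 14, M2 done at 19
Makespan = 19

19


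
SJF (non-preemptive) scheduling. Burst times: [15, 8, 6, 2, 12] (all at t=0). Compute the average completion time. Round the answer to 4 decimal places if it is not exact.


SJF order (ascending): [2, 6, 8, 12, 15]
Completion times:
  Job 1: burst=2, C=2
  Job 2: burst=6, C=8
  Job 3: burst=8, C=16
  Job 4: burst=12, C=28
  Job 5: burst=15, C=43
Average completion = 97/5 = 19.4

19.4


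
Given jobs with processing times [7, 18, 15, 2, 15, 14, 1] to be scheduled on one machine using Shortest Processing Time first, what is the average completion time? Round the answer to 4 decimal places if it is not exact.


Sort jobs by processing time (SPT order): [1, 2, 7, 14, 15, 15, 18]
Compute completion times sequentially:
  Job 1: processing = 1, completes at 1
  Job 2: processing = 2, completes at 3
  Job 3: processing = 7, completes at 10
  Job 4: processing = 14, completes at 24
  Job 5: processing = 15, completes at 39
  Job 6: processing = 15, completes at 54
  Job 7: processing = 18, completes at 72
Sum of completion times = 203
Average completion time = 203/7 = 29.0

29.0


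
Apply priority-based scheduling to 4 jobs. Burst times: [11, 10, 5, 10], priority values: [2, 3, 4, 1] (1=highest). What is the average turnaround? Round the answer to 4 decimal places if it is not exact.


Sort by priority (ascending = highest first):
Order: [(1, 10), (2, 11), (3, 10), (4, 5)]
Completion times:
  Priority 1, burst=10, C=10
  Priority 2, burst=11, C=21
  Priority 3, burst=10, C=31
  Priority 4, burst=5, C=36
Average turnaround = 98/4 = 24.5

24.5


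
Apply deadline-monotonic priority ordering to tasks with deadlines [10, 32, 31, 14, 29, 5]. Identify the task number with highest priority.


Sort tasks by relative deadline (ascending):
  Task 6: deadline = 5
  Task 1: deadline = 10
  Task 4: deadline = 14
  Task 5: deadline = 29
  Task 3: deadline = 31
  Task 2: deadline = 32
Priority order (highest first): [6, 1, 4, 5, 3, 2]
Highest priority task = 6

6


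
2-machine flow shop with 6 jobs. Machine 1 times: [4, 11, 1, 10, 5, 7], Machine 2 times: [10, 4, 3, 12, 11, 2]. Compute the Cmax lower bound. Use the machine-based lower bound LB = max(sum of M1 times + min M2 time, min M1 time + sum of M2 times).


LB1 = sum(M1 times) + min(M2 times) = 38 + 2 = 40
LB2 = min(M1 times) + sum(M2 times) = 1 + 42 = 43
Lower bound = max(LB1, LB2) = max(40, 43) = 43

43


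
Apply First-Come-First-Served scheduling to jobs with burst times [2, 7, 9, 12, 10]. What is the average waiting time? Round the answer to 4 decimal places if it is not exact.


FCFS order (as given): [2, 7, 9, 12, 10]
Waiting times:
  Job 1: wait = 0
  Job 2: wait = 2
  Job 3: wait = 9
  Job 4: wait = 18
  Job 5: wait = 30
Sum of waiting times = 59
Average waiting time = 59/5 = 11.8

11.8


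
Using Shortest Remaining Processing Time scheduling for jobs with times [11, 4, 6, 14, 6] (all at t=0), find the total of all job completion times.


Since all jobs arrive at t=0, SRPT equals SPT ordering.
SPT order: [4, 6, 6, 11, 14]
Completion times:
  Job 1: p=4, C=4
  Job 2: p=6, C=10
  Job 3: p=6, C=16
  Job 4: p=11, C=27
  Job 5: p=14, C=41
Total completion time = 4 + 10 + 16 + 27 + 41 = 98

98


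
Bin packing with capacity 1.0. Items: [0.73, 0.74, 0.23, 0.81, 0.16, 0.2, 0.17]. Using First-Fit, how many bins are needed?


Place items sequentially using First-Fit:
  Item 0.73 -> new Bin 1
  Item 0.74 -> new Bin 2
  Item 0.23 -> Bin 1 (now 0.96)
  Item 0.81 -> new Bin 3
  Item 0.16 -> Bin 2 (now 0.9)
  Item 0.2 -> new Bin 4
  Item 0.17 -> Bin 3 (now 0.98)
Total bins used = 4

4


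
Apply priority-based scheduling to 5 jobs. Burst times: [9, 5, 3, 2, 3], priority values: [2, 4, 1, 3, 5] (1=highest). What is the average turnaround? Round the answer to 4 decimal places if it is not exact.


Sort by priority (ascending = highest first):
Order: [(1, 3), (2, 9), (3, 2), (4, 5), (5, 3)]
Completion times:
  Priority 1, burst=3, C=3
  Priority 2, burst=9, C=12
  Priority 3, burst=2, C=14
  Priority 4, burst=5, C=19
  Priority 5, burst=3, C=22
Average turnaround = 70/5 = 14.0

14.0


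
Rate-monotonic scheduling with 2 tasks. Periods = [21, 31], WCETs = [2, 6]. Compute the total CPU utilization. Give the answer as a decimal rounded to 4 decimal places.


Compute individual utilizations (exact fractions):
  Task 1: C/T = 2/21 (approx. 0.0952)
  Task 2: C/T = 6/31 (approx. 0.1935)
Total utilization U = 2/21 + 6/31 = 188/651
Rounded to 4 decimal places: U = 0.2888
RM (Liu & Layland) bound for 2 tasks = 0.828427; compare with U = 188/651 (approx. 0.288786)
U <= bound, so schedulable by RM sufficient condition.

0.2888


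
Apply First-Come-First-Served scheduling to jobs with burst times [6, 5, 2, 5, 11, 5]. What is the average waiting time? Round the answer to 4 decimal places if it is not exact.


FCFS order (as given): [6, 5, 2, 5, 11, 5]
Waiting times:
  Job 1: wait = 0
  Job 2: wait = 6
  Job 3: wait = 11
  Job 4: wait = 13
  Job 5: wait = 18
  Job 6: wait = 29
Sum of waiting times = 77
Average waiting time = 77/6 = 12.8333

12.8333


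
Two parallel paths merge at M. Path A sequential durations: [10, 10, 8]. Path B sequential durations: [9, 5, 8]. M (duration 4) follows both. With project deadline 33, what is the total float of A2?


Forward pass: ES(A2) = sum of predecessors on chain A = 10
EF = ES + duration = 10 + 10 = 20
Backward pass: LF(M) = deadline = 33; LS(M) = 33 - 4 = 29
LF(A2) = LS(M) - sum(successors on chain A) = 29 - 8 = 21
LS = LF - duration = 21 - 10 = 11
Total float = LS - ES = 11 - 10 = 1

1


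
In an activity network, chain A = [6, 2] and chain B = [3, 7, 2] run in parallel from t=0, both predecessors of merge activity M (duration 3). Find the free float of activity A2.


ES(A2) = sum of predecessors on chain A = 6
EF(A2) = ES + duration = 6 + 2 = 8
Successor of A2 is M. ES(M) = max(sum(A), sum(B)) = max(8, 12) = 12
Free float = ES(successor) - EF(current) = 12 - 8 = 4

4


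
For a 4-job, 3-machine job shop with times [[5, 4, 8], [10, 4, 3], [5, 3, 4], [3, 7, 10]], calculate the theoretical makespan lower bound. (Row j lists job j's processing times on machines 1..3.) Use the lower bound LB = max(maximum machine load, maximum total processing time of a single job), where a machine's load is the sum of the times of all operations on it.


Machine loads:
  Machine 1: 5 + 10 + 5 + 3 = 23
  Machine 2: 4 + 4 + 3 + 7 = 18
  Machine 3: 8 + 3 + 4 + 10 = 25
Max machine load = 25
Job totals:
  Job 1: 17
  Job 2: 17
  Job 3: 12
  Job 4: 20
Max job total = 20
Lower bound = max(25, 20) = 25

25


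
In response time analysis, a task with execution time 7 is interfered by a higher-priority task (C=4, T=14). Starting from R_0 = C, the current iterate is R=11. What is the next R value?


R_next = C + ceil(R_prev / T_hp) * C_hp
ceil(11 / 14) = ceil(0.7857) = 1
Interference = 1 * 4 = 4
R_next = 7 + 4 = 11
R_next = R_prev, so the iteration has converged (response time = 11).

11


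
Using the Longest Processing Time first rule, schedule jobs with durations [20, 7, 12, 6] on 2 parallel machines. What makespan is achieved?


Sort jobs in decreasing order (LPT): [20, 12, 7, 6]
Assign each job to the least loaded machine:
  Machine 1: jobs [20], load = 20
  Machine 2: jobs [12, 7, 6], load = 25
Makespan = max load = 25

25


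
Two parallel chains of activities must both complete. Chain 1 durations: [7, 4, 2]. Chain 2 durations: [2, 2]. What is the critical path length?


Path A total = 7 + 4 + 2 = 13
Path B total = 2 + 2 = 4
Critical path = longest path = max(13, 4) = 13

13


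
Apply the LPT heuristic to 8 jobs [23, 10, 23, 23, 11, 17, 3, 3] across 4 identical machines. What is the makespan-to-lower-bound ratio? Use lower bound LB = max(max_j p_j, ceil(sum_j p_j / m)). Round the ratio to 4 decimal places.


LPT order: [23, 23, 23, 17, 11, 10, 3, 3]
Machine loads after assignment: [33, 26, 26, 28]
LPT makespan = 33
Lower bound = max(max_job, ceil(total/4)) = max(23, 29) = 29
Ratio = 33 / 29 = 1.1379

1.1379


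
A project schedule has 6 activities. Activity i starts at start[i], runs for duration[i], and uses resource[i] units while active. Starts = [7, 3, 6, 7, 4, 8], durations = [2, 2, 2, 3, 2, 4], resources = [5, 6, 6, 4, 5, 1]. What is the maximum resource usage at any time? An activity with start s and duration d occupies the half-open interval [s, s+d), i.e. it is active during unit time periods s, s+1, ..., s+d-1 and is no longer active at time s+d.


Each activity i is active on [start_i, start_i + duration_i).
Compute total resource usage per time slot:
  t=0: active resources = [], total = 0
  t=1: active resources = [], total = 0
  t=2: active resources = [], total = 0
  t=3: active resources = [6], total = 6
  t=4: active resources = [6, 5], total = 11
  t=5: active resources = [5], total = 5
  t=6: active resources = [6], total = 6
  t=7: active resources = [5, 6, 4], total = 15
  t=8: active resources = [5, 4, 1], total = 10
  t=9: active resources = [4, 1], total = 5
  t=10: active resources = [1], total = 1
  t=11: active resources = [1], total = 1
Peak resource demand = 15

15


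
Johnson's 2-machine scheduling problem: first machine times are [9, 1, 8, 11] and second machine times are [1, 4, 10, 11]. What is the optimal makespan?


Apply Johnson's rule:
  Group 1 (a <= b): [(2, 1, 4), (3, 8, 10), (4, 11, 11)]
  Group 2 (a > b): [(1, 9, 1)]
Optimal job order: [2, 3, 4, 1]
Schedule:
  Job 2: M1 done at 1, M2 done at 5
  Job 3: M1 done at 9, M2 done at 19
  Job 4: M1 done at 20, M2 done at 31
  Job 1: M1 done at 29, M2 done at 32
Makespan = 32

32


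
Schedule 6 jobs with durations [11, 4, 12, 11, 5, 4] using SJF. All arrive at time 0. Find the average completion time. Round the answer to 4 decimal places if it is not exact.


SJF order (ascending): [4, 4, 5, 11, 11, 12]
Completion times:
  Job 1: burst=4, C=4
  Job 2: burst=4, C=8
  Job 3: burst=5, C=13
  Job 4: burst=11, C=24
  Job 5: burst=11, C=35
  Job 6: burst=12, C=47
Average completion = 131/6 = 21.8333

21.8333


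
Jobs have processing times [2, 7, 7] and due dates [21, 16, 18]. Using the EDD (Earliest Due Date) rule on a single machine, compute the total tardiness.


Sort by due date (EDD order): [(7, 16), (7, 18), (2, 21)]
Compute completion times and tardiness:
  Job 1: p=7, d=16, C=7, tardiness=max(0,7-16)=0
  Job 2: p=7, d=18, C=14, tardiness=max(0,14-18)=0
  Job 3: p=2, d=21, C=16, tardiness=max(0,16-21)=0
Total tardiness = 0

0


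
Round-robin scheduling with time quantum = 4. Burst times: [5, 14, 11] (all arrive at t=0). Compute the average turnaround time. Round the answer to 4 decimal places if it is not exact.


Time quantum = 4
Execution trace:
  J1 runs 4 units, time = 4
  J2 runs 4 units, time = 8
  J3 runs 4 units, time = 12
  J1 runs 1 units, time = 13
  J2 runs 4 units, time = 17
  J3 runs 4 units, time = 21
  J2 runs 4 units, time = 25
  J3 runs 3 units, time = 28
  J2 runs 2 units, time = 30
Finish times: [13, 30, 28]
Average turnaround = 71/3 = 23.6667

23.6667


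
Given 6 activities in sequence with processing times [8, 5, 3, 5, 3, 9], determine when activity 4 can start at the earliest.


Activity 4 starts after activities 1 through 3 complete.
Predecessor durations: [8, 5, 3]
ES = 8 + 5 + 3 = 16

16


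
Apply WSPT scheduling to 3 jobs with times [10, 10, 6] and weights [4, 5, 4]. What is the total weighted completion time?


Compute p/w ratios and sort ascending (WSPT): [(6, 4), (10, 5), (10, 4)]
Compute weighted completion times:
  Job (p=6,w=4): C=6, w*C=4*6=24
  Job (p=10,w=5): C=16, w*C=5*16=80
  Job (p=10,w=4): C=26, w*C=4*26=104
Total weighted completion time = 208

208


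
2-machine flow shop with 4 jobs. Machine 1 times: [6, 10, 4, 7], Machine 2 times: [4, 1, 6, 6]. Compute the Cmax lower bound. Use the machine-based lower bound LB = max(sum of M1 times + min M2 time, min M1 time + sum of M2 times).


LB1 = sum(M1 times) + min(M2 times) = 27 + 1 = 28
LB2 = min(M1 times) + sum(M2 times) = 4 + 17 = 21
Lower bound = max(LB1, LB2) = max(28, 21) = 28

28


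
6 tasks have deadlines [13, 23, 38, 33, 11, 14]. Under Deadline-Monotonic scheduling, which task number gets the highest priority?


Sort tasks by relative deadline (ascending):
  Task 5: deadline = 11
  Task 1: deadline = 13
  Task 6: deadline = 14
  Task 2: deadline = 23
  Task 4: deadline = 33
  Task 3: deadline = 38
Priority order (highest first): [5, 1, 6, 2, 4, 3]
Highest priority task = 5

5


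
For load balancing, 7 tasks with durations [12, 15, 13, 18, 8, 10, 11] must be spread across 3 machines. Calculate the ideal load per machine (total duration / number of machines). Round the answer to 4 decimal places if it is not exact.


Total processing time = 12 + 15 + 13 + 18 + 8 + 10 + 11 = 87
Number of machines = 3
Ideal balanced load = 87 / 3 = 29.0

29.0


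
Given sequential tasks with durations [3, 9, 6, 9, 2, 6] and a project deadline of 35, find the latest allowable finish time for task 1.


LF(activity 1) = deadline - sum of successor durations
Successors: activities 2 through 6 with durations [9, 6, 9, 2, 6]
Sum of successor durations = 32
LF = 35 - 32 = 3

3


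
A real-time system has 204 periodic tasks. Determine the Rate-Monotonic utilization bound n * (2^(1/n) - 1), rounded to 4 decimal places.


Compute 2^(1/204) = 1.0034035593
Subtract 1: 1.0034035593 - 1 = 0.0034035593
Multiply by n: 204 * 0.0034035593 = 0.6943260972
Round to 4 dp: 0.6943

0.6943


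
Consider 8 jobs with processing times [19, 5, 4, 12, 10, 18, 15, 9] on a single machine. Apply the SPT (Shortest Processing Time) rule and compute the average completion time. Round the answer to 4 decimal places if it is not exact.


Sort jobs by processing time (SPT order): [4, 5, 9, 10, 12, 15, 18, 19]
Compute completion times sequentially:
  Job 1: processing = 4, completes at 4
  Job 2: processing = 5, completes at 9
  Job 3: processing = 9, completes at 18
  Job 4: processing = 10, completes at 28
  Job 5: processing = 12, completes at 40
  Job 6: processing = 15, completes at 55
  Job 7: processing = 18, completes at 73
  Job 8: processing = 19, completes at 92
Sum of completion times = 319
Average completion time = 319/8 = 39.875

39.875


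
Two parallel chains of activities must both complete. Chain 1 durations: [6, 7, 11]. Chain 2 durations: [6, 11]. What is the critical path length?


Path A total = 6 + 7 + 11 = 24
Path B total = 6 + 11 = 17
Critical path = longest path = max(24, 17) = 24

24


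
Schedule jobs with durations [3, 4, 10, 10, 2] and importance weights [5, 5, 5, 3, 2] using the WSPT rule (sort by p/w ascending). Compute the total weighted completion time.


Compute p/w ratios and sort ascending (WSPT): [(3, 5), (4, 5), (2, 2), (10, 5), (10, 3)]
Compute weighted completion times:
  Job (p=3,w=5): C=3, w*C=5*3=15
  Job (p=4,w=5): C=7, w*C=5*7=35
  Job (p=2,w=2): C=9, w*C=2*9=18
  Job (p=10,w=5): C=19, w*C=5*19=95
  Job (p=10,w=3): C=29, w*C=3*29=87
Total weighted completion time = 250

250


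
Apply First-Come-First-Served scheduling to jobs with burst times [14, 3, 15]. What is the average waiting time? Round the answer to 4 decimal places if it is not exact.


FCFS order (as given): [14, 3, 15]
Waiting times:
  Job 1: wait = 0
  Job 2: wait = 14
  Job 3: wait = 17
Sum of waiting times = 31
Average waiting time = 31/3 = 10.3333

10.3333


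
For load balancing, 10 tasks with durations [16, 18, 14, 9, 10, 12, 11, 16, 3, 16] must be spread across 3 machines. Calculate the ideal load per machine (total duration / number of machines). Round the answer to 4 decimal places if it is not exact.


Total processing time = 16 + 18 + 14 + 9 + 10 + 12 + 11 + 16 + 3 + 16 = 125
Number of machines = 3
Ideal balanced load = 125 / 3 = 41.6667

41.6667


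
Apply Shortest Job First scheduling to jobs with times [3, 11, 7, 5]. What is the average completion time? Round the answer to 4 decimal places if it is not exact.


SJF order (ascending): [3, 5, 7, 11]
Completion times:
  Job 1: burst=3, C=3
  Job 2: burst=5, C=8
  Job 3: burst=7, C=15
  Job 4: burst=11, C=26
Average completion = 52/4 = 13.0

13.0


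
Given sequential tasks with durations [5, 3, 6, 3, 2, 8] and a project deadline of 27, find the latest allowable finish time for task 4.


LF(activity 4) = deadline - sum of successor durations
Successors: activities 5 through 6 with durations [2, 8]
Sum of successor durations = 10
LF = 27 - 10 = 17

17


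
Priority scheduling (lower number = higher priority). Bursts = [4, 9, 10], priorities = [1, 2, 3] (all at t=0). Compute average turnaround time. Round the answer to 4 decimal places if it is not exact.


Sort by priority (ascending = highest first):
Order: [(1, 4), (2, 9), (3, 10)]
Completion times:
  Priority 1, burst=4, C=4
  Priority 2, burst=9, C=13
  Priority 3, burst=10, C=23
Average turnaround = 40/3 = 13.3333

13.3333


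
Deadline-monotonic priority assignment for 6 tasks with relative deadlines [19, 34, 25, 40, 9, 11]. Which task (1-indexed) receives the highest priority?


Sort tasks by relative deadline (ascending):
  Task 5: deadline = 9
  Task 6: deadline = 11
  Task 1: deadline = 19
  Task 3: deadline = 25
  Task 2: deadline = 34
  Task 4: deadline = 40
Priority order (highest first): [5, 6, 1, 3, 2, 4]
Highest priority task = 5

5


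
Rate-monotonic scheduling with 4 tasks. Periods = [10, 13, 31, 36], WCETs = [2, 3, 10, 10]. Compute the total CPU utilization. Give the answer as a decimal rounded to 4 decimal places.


Compute individual utilizations (exact fractions):
  Task 1: C/T = 2/10 = 1/5 (approx. 0.2)
  Task 2: C/T = 3/13 (approx. 0.2308)
  Task 3: C/T = 10/31 (approx. 0.3226)
  Task 4: C/T = 10/36 = 5/18 (approx. 0.2778)
Total utilization U = 1/5 + 3/13 + 10/31 + 5/18 = 37399/36270
Rounded to 4 decimal places: U = 1.0311
RM (Liu & Layland) bound for 4 tasks = 0.756828; compare with U = 37399/36270 (approx. 1.031128)
U > 1, so the task set is not schedulable (processor overloaded).

1.0311


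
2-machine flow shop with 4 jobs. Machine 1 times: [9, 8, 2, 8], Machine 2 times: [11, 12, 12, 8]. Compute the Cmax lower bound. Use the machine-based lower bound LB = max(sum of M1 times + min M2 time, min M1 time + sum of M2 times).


LB1 = sum(M1 times) + min(M2 times) = 27 + 8 = 35
LB2 = min(M1 times) + sum(M2 times) = 2 + 43 = 45
Lower bound = max(LB1, LB2) = max(35, 45) = 45

45


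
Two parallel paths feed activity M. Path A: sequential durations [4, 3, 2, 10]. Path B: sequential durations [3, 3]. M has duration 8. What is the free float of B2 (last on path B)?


ES(B2) = sum of predecessors on chain B = 3
EF(B2) = ES + duration = 3 + 3 = 6
Successor of B2 is M. ES(M) = max(sum(A), sum(B)) = max(19, 6) = 19
Free float = ES(successor) - EF(current) = 19 - 6 = 13

13


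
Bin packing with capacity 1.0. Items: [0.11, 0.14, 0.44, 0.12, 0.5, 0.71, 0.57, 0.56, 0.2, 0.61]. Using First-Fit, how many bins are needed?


Place items sequentially using First-Fit:
  Item 0.11 -> new Bin 1
  Item 0.14 -> Bin 1 (now 0.25)
  Item 0.44 -> Bin 1 (now 0.69)
  Item 0.12 -> Bin 1 (now 0.81)
  Item 0.5 -> new Bin 2
  Item 0.71 -> new Bin 3
  Item 0.57 -> new Bin 4
  Item 0.56 -> new Bin 5
  Item 0.2 -> Bin 2 (now 0.7)
  Item 0.61 -> new Bin 6
Total bins used = 6

6


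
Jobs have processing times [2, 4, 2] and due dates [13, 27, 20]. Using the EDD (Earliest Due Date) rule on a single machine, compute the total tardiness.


Sort by due date (EDD order): [(2, 13), (2, 20), (4, 27)]
Compute completion times and tardiness:
  Job 1: p=2, d=13, C=2, tardiness=max(0,2-13)=0
  Job 2: p=2, d=20, C=4, tardiness=max(0,4-20)=0
  Job 3: p=4, d=27, C=8, tardiness=max(0,8-27)=0
Total tardiness = 0

0


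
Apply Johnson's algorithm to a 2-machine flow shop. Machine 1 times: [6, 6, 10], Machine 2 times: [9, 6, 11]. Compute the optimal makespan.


Apply Johnson's rule:
  Group 1 (a <= b): [(1, 6, 9), (2, 6, 6), (3, 10, 11)]
  Group 2 (a > b): []
Optimal job order: [1, 2, 3]
Schedule:
  Job 1: M1 done at 6, M2 done at 15
  Job 2: M1 done at 12, M2 done at 21
  Job 3: M1 done at 22, M2 done at 33
Makespan = 33

33


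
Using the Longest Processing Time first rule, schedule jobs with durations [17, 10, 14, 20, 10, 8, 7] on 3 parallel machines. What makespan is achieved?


Sort jobs in decreasing order (LPT): [20, 17, 14, 10, 10, 8, 7]
Assign each job to the least loaded machine:
  Machine 1: jobs [20, 8], load = 28
  Machine 2: jobs [17, 10], load = 27
  Machine 3: jobs [14, 10, 7], load = 31
Makespan = max load = 31

31


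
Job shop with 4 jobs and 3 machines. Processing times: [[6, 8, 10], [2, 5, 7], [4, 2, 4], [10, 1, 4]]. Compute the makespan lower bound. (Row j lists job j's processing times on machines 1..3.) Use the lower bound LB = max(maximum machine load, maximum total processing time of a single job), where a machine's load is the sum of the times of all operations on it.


Machine loads:
  Machine 1: 6 + 2 + 4 + 10 = 22
  Machine 2: 8 + 5 + 2 + 1 = 16
  Machine 3: 10 + 7 + 4 + 4 = 25
Max machine load = 25
Job totals:
  Job 1: 24
  Job 2: 14
  Job 3: 10
  Job 4: 15
Max job total = 24
Lower bound = max(25, 24) = 25

25


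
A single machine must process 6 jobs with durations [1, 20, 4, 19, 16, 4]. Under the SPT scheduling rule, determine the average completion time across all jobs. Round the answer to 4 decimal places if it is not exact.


Sort jobs by processing time (SPT order): [1, 4, 4, 16, 19, 20]
Compute completion times sequentially:
  Job 1: processing = 1, completes at 1
  Job 2: processing = 4, completes at 5
  Job 3: processing = 4, completes at 9
  Job 4: processing = 16, completes at 25
  Job 5: processing = 19, completes at 44
  Job 6: processing = 20, completes at 64
Sum of completion times = 148
Average completion time = 148/6 = 24.6667

24.6667


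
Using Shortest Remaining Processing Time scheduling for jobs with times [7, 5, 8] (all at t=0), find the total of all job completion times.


Since all jobs arrive at t=0, SRPT equals SPT ordering.
SPT order: [5, 7, 8]
Completion times:
  Job 1: p=5, C=5
  Job 2: p=7, C=12
  Job 3: p=8, C=20
Total completion time = 5 + 12 + 20 = 37

37


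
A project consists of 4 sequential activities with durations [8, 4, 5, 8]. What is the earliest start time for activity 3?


Activity 3 starts after activities 1 through 2 complete.
Predecessor durations: [8, 4]
ES = 8 + 4 = 12

12


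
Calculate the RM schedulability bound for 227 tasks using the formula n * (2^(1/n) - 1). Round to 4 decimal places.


Compute 2^(1/227) = 1.0030581785
Subtract 1: 1.0030581785 - 1 = 0.0030581785
Multiply by n: 227 * 0.0030581785 = 0.6942065195
Round to 4 dp: 0.6942

0.6942


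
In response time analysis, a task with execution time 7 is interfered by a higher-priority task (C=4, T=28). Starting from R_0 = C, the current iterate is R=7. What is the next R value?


R_next = C + ceil(R_prev / T_hp) * C_hp
ceil(7 / 28) = ceil(0.25) = 1
Interference = 1 * 4 = 4
R_next = 7 + 4 = 11

11


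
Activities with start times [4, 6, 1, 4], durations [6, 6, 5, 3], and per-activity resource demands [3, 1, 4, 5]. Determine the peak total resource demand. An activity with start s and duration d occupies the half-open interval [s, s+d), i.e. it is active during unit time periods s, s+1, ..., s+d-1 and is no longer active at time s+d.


Each activity i is active on [start_i, start_i + duration_i).
Compute total resource usage per time slot:
  t=0: active resources = [], total = 0
  t=1: active resources = [4], total = 4
  t=2: active resources = [4], total = 4
  t=3: active resources = [4], total = 4
  t=4: active resources = [3, 4, 5], total = 12
  t=5: active resources = [3, 4, 5], total = 12
  t=6: active resources = [3, 1, 5], total = 9
  t=7: active resources = [3, 1], total = 4
  t=8: active resources = [3, 1], total = 4
  t=9: active resources = [3, 1], total = 4
  t=10: active resources = [1], total = 1
  t=11: active resources = [1], total = 1
Peak resource demand = 12

12


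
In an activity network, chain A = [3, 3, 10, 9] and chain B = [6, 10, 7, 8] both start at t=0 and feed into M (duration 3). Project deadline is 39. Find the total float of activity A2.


Forward pass: ES(A2) = sum of predecessors on chain A = 3
EF = ES + duration = 3 + 3 = 6
Backward pass: LF(M) = deadline = 39; LS(M) = 39 - 3 = 36
LF(A2) = LS(M) - sum(successors on chain A) = 36 - 19 = 17
LS = LF - duration = 17 - 3 = 14
Total float = LS - ES = 14 - 3 = 11

11


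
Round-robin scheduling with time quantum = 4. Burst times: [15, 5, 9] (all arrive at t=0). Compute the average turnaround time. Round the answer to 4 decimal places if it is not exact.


Time quantum = 4
Execution trace:
  J1 runs 4 units, time = 4
  J2 runs 4 units, time = 8
  J3 runs 4 units, time = 12
  J1 runs 4 units, time = 16
  J2 runs 1 units, time = 17
  J3 runs 4 units, time = 21
  J1 runs 4 units, time = 25
  J3 runs 1 units, time = 26
  J1 runs 3 units, time = 29
Finish times: [29, 17, 26]
Average turnaround = 72/3 = 24.0

24.0


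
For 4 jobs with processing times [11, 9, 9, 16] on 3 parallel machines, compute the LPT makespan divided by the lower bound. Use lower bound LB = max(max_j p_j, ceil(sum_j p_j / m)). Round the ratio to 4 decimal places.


LPT order: [16, 11, 9, 9]
Machine loads after assignment: [16, 11, 18]
LPT makespan = 18
Lower bound = max(max_job, ceil(total/3)) = max(16, 15) = 16
Ratio = 18 / 16 = 1.125

1.125


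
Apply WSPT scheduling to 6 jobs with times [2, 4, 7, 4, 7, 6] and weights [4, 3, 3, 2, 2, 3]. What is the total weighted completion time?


Compute p/w ratios and sort ascending (WSPT): [(2, 4), (4, 3), (4, 2), (6, 3), (7, 3), (7, 2)]
Compute weighted completion times:
  Job (p=2,w=4): C=2, w*C=4*2=8
  Job (p=4,w=3): C=6, w*C=3*6=18
  Job (p=4,w=2): C=10, w*C=2*10=20
  Job (p=6,w=3): C=16, w*C=3*16=48
  Job (p=7,w=3): C=23, w*C=3*23=69
  Job (p=7,w=2): C=30, w*C=2*30=60
Total weighted completion time = 223

223


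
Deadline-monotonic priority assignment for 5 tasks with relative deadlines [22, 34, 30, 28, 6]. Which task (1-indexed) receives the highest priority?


Sort tasks by relative deadline (ascending):
  Task 5: deadline = 6
  Task 1: deadline = 22
  Task 4: deadline = 28
  Task 3: deadline = 30
  Task 2: deadline = 34
Priority order (highest first): [5, 1, 4, 3, 2]
Highest priority task = 5

5


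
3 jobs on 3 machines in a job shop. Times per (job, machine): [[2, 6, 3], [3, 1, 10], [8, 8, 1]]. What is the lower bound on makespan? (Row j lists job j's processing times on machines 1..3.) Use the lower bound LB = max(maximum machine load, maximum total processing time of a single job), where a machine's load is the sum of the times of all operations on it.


Machine loads:
  Machine 1: 2 + 3 + 8 = 13
  Machine 2: 6 + 1 + 8 = 15
  Machine 3: 3 + 10 + 1 = 14
Max machine load = 15
Job totals:
  Job 1: 11
  Job 2: 14
  Job 3: 17
Max job total = 17
Lower bound = max(15, 17) = 17

17


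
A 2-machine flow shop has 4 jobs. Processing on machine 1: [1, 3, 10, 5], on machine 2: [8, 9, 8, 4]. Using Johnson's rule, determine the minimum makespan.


Apply Johnson's rule:
  Group 1 (a <= b): [(1, 1, 8), (2, 3, 9)]
  Group 2 (a > b): [(3, 10, 8), (4, 5, 4)]
Optimal job order: [1, 2, 3, 4]
Schedule:
  Job 1: M1 done at 1, M2 done at 9
  Job 2: M1 done at 4, M2 done at 18
  Job 3: M1 done at 14, M2 done at 26
  Job 4: M1 done at 19, M2 done at 30
Makespan = 30

30


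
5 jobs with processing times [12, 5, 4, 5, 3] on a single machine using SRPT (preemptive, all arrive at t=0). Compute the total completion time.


Since all jobs arrive at t=0, SRPT equals SPT ordering.
SPT order: [3, 4, 5, 5, 12]
Completion times:
  Job 1: p=3, C=3
  Job 2: p=4, C=7
  Job 3: p=5, C=12
  Job 4: p=5, C=17
  Job 5: p=12, C=29
Total completion time = 3 + 7 + 12 + 17 + 29 = 68

68


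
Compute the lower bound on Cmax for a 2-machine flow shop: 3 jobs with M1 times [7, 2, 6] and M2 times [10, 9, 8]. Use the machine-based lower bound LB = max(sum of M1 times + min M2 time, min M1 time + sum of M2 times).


LB1 = sum(M1 times) + min(M2 times) = 15 + 8 = 23
LB2 = min(M1 times) + sum(M2 times) = 2 + 27 = 29
Lower bound = max(LB1, LB2) = max(23, 29) = 29

29


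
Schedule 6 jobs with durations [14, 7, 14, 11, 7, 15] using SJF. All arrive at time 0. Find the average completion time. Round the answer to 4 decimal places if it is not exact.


SJF order (ascending): [7, 7, 11, 14, 14, 15]
Completion times:
  Job 1: burst=7, C=7
  Job 2: burst=7, C=14
  Job 3: burst=11, C=25
  Job 4: burst=14, C=39
  Job 5: burst=14, C=53
  Job 6: burst=15, C=68
Average completion = 206/6 = 34.3333

34.3333


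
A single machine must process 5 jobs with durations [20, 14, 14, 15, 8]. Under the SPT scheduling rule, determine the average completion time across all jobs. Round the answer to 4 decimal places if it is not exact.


Sort jobs by processing time (SPT order): [8, 14, 14, 15, 20]
Compute completion times sequentially:
  Job 1: processing = 8, completes at 8
  Job 2: processing = 14, completes at 22
  Job 3: processing = 14, completes at 36
  Job 4: processing = 15, completes at 51
  Job 5: processing = 20, completes at 71
Sum of completion times = 188
Average completion time = 188/5 = 37.6

37.6


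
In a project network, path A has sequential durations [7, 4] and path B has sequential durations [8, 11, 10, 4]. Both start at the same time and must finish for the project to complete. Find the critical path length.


Path A total = 7 + 4 = 11
Path B total = 8 + 11 + 10 + 4 = 33
Critical path = longest path = max(11, 33) = 33

33


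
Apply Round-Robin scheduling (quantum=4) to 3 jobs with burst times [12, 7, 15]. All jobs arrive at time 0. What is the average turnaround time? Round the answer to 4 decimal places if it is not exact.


Time quantum = 4
Execution trace:
  J1 runs 4 units, time = 4
  J2 runs 4 units, time = 8
  J3 runs 4 units, time = 12
  J1 runs 4 units, time = 16
  J2 runs 3 units, time = 19
  J3 runs 4 units, time = 23
  J1 runs 4 units, time = 27
  J3 runs 4 units, time = 31
  J3 runs 3 units, time = 34
Finish times: [27, 19, 34]
Average turnaround = 80/3 = 26.6667

26.6667


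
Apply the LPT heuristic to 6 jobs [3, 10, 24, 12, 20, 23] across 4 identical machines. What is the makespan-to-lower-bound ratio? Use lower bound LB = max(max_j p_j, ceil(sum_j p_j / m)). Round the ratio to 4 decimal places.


LPT order: [24, 23, 20, 12, 10, 3]
Machine loads after assignment: [24, 23, 23, 22]
LPT makespan = 24
Lower bound = max(max_job, ceil(total/4)) = max(24, 23) = 24
Ratio = 24 / 24 = 1.0

1.0


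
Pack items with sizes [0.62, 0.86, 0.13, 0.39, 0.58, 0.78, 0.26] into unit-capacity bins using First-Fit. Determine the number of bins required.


Place items sequentially using First-Fit:
  Item 0.62 -> new Bin 1
  Item 0.86 -> new Bin 2
  Item 0.13 -> Bin 1 (now 0.75)
  Item 0.39 -> new Bin 3
  Item 0.58 -> Bin 3 (now 0.97)
  Item 0.78 -> new Bin 4
  Item 0.26 -> new Bin 5
Total bins used = 5

5


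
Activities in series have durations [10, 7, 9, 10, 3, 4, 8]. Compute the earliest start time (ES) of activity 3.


Activity 3 starts after activities 1 through 2 complete.
Predecessor durations: [10, 7]
ES = 10 + 7 = 17

17


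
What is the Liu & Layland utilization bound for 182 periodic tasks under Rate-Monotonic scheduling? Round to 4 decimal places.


Compute 2^(1/182) = 1.0038157625
Subtract 1: 1.0038157625 - 1 = 0.0038157625
Multiply by n: 182 * 0.0038157625 = 0.6944687750
Round to 4 dp: 0.6945

0.6945


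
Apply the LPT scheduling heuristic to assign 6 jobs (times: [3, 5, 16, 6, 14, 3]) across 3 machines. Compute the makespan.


Sort jobs in decreasing order (LPT): [16, 14, 6, 5, 3, 3]
Assign each job to the least loaded machine:
  Machine 1: jobs [16], load = 16
  Machine 2: jobs [14, 3], load = 17
  Machine 3: jobs [6, 5, 3], load = 14
Makespan = max load = 17

17


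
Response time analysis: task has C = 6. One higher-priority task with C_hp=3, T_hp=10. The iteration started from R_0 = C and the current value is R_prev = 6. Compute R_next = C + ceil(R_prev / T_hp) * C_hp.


R_next = C + ceil(R_prev / T_hp) * C_hp
ceil(6 / 10) = ceil(0.6) = 1
Interference = 1 * 3 = 3
R_next = 6 + 3 = 9

9


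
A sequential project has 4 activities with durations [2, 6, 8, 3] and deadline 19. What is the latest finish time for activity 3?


LF(activity 3) = deadline - sum of successor durations
Successors: activities 4 through 4 with durations [3]
Sum of successor durations = 3
LF = 19 - 3 = 16

16


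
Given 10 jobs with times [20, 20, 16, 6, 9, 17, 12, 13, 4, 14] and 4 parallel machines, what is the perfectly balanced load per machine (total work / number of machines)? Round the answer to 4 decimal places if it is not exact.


Total processing time = 20 + 20 + 16 + 6 + 9 + 17 + 12 + 13 + 4 + 14 = 131
Number of machines = 4
Ideal balanced load = 131 / 4 = 32.75

32.75


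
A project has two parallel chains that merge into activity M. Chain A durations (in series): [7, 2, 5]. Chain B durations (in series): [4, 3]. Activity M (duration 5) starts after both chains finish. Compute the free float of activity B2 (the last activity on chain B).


ES(B2) = sum of predecessors on chain B = 4
EF(B2) = ES + duration = 4 + 3 = 7
Successor of B2 is M. ES(M) = max(sum(A), sum(B)) = max(14, 7) = 14
Free float = ES(successor) - EF(current) = 14 - 7 = 7

7


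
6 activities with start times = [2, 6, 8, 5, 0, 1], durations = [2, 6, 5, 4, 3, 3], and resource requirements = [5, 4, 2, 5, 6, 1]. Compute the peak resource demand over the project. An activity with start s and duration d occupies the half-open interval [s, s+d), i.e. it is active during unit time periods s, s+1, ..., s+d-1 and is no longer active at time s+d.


Each activity i is active on [start_i, start_i + duration_i).
Compute total resource usage per time slot:
  t=0: active resources = [6], total = 6
  t=1: active resources = [6, 1], total = 7
  t=2: active resources = [5, 6, 1], total = 12
  t=3: active resources = [5, 1], total = 6
  t=4: active resources = [], total = 0
  t=5: active resources = [5], total = 5
  t=6: active resources = [4, 5], total = 9
  t=7: active resources = [4, 5], total = 9
  t=8: active resources = [4, 2, 5], total = 11
  t=9: active resources = [4, 2], total = 6
  t=10: active resources = [4, 2], total = 6
  t=11: active resources = [4, 2], total = 6
  t=12: active resources = [2], total = 2
Peak resource demand = 12

12


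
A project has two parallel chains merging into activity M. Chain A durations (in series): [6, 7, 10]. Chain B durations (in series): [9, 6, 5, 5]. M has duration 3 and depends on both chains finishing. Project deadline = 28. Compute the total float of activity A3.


Forward pass: ES(A3) = sum of predecessors on chain A = 13
EF = ES + duration = 13 + 10 = 23
Backward pass: LF(M) = deadline = 28; LS(M) = 28 - 3 = 25
LF(A3) = LS(M) - sum(successors on chain A) = 25 - 0 = 25
LS = LF - duration = 25 - 10 = 15
Total float = LS - ES = 15 - 13 = 2

2


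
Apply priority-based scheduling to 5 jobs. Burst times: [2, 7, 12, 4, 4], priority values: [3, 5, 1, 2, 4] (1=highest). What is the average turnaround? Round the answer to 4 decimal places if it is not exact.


Sort by priority (ascending = highest first):
Order: [(1, 12), (2, 4), (3, 2), (4, 4), (5, 7)]
Completion times:
  Priority 1, burst=12, C=12
  Priority 2, burst=4, C=16
  Priority 3, burst=2, C=18
  Priority 4, burst=4, C=22
  Priority 5, burst=7, C=29
Average turnaround = 97/5 = 19.4

19.4


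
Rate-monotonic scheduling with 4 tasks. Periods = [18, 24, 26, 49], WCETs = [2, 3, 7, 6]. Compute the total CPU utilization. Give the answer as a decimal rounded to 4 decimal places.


Compute individual utilizations (exact fractions):
  Task 1: C/T = 2/18 = 1/9 (approx. 0.1111)
  Task 2: C/T = 3/24 = 1/8 (approx. 0.125)
  Task 3: C/T = 7/26 (approx. 0.2692)
  Task 4: C/T = 6/49 (approx. 0.1224)
Total utilization U = 1/9 + 1/8 + 7/26 + 6/49 = 28793/45864
Rounded to 4 decimal places: U = 0.6278
RM (Liu & Layland) bound for 4 tasks = 0.756828; compare with U = 28793/45864 (approx. 0.627791)
U <= bound, so schedulable by RM sufficient condition.

0.6278


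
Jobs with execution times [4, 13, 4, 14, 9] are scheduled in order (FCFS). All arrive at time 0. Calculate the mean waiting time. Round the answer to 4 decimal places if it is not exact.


FCFS order (as given): [4, 13, 4, 14, 9]
Waiting times:
  Job 1: wait = 0
  Job 2: wait = 4
  Job 3: wait = 17
  Job 4: wait = 21
  Job 5: wait = 35
Sum of waiting times = 77
Average waiting time = 77/5 = 15.4

15.4


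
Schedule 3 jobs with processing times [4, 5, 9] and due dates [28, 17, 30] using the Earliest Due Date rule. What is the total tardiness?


Sort by due date (EDD order): [(5, 17), (4, 28), (9, 30)]
Compute completion times and tardiness:
  Job 1: p=5, d=17, C=5, tardiness=max(0,5-17)=0
  Job 2: p=4, d=28, C=9, tardiness=max(0,9-28)=0
  Job 3: p=9, d=30, C=18, tardiness=max(0,18-30)=0
Total tardiness = 0

0
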